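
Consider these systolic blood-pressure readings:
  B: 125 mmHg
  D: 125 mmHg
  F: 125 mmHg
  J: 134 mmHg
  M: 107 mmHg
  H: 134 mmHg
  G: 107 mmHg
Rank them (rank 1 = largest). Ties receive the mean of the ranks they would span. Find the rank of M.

6.5

Sorted (descending): 134, 134, 125, 125, 125, 107, 107
The 2 values of 134 occupy positions 1–2 → average rank (1+2)/2 = 1.5.
The 3 values of 125 occupy positions 3–5 → average rank 4.
The 2 values of 107 occupy positions 6–7 → average rank (6+7)/2 = 6.5.
M has value 107 mmHg → rank 6.5.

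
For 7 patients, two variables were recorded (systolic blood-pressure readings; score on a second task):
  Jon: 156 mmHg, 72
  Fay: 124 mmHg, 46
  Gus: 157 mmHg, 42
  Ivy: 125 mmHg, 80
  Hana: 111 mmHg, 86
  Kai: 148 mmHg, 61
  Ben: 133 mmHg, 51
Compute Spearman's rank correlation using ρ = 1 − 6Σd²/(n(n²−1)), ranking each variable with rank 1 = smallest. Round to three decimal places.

Ranks of variable 1: 6, 2, 7, 3, 1, 5, 4
Ranks of variable 2: 5, 2, 1, 6, 7, 4, 3
d = r₁ − r₂: 1, 0, 6, -3, -6, 1, 1
d²: 1, 0, 36, 9, 36, 1, 1; Σd² = 84
ρ = 1 − 6·84/(7·48) = 1 − 504/336 = -0.500

-0.500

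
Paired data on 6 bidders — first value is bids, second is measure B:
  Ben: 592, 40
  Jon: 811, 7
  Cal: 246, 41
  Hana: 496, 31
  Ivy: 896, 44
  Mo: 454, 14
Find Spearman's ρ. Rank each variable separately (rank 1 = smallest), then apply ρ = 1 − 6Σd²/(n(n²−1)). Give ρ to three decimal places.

Ranks of variable 1: 4, 5, 1, 3, 6, 2
Ranks of variable 2: 4, 1, 5, 3, 6, 2
d = r₁ − r₂: 0, 4, -4, 0, 0, 0
d²: 0, 16, 16, 0, 0, 0; Σd² = 32
ρ = 1 − 6·32/(6·35) = 1 − 192/210 = 0.086

0.086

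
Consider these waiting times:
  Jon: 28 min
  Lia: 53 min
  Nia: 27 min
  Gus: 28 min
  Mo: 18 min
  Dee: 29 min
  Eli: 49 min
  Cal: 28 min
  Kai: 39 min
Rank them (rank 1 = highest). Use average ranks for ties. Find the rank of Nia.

8

Sorted (descending): 53, 49, 39, 29, 28, 28, 28, 27, 18
The 3 values of 28 occupy positions 5–7 → average rank 6.
Nia has value 27 min → rank 8.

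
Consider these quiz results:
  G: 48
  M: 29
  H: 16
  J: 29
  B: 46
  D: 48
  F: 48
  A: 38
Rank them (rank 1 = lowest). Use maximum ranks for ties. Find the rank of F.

Sorted (ascending): 16, 29, 29, 38, 46, 48, 48, 48
The 2 values of 29 occupy positions 2–3 → each gets rank 3.
The 3 values of 48 occupy positions 6–8 → each gets rank 8.
F has value 48 → rank 8.

8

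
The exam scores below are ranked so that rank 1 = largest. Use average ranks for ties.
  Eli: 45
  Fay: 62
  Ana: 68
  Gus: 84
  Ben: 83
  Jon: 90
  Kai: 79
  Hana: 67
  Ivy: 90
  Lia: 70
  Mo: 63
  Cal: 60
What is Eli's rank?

Sorted (descending): 90, 90, 84, 83, 79, 70, 68, 67, 63, 62, 60, 45
The 2 values of 90 occupy positions 1–2 → average rank (1+2)/2 = 1.5.
Eli has value 45 → rank 12.

12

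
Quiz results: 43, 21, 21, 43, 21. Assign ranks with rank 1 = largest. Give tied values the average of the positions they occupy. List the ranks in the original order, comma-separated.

Sorted (descending): 43, 43, 21, 21, 21
The 2 values of 43 occupy positions 1–2 → average rank (1+2)/2 = 1.5.
The 3 values of 21 occupy positions 3–5 → average rank 4.

1.5, 4, 4, 1.5, 4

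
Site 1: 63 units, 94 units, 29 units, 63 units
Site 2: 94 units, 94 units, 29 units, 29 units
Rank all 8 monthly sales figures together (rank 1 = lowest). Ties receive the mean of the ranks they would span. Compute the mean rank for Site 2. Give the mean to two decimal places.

Sorted (ascending): 29, 29, 29, 63, 63, 94, 94, 94
The 3 values of 29 occupy positions 1–3 → average rank 2.
The 2 values of 63 occupy positions 4–5 → average rank (4+5)/2 = 4.5.
The 3 values of 94 occupy positions 6–8 → average rank 7.
Site 2 values → pooled ranks: 94→7, 94→7, 29→2, 29→2
Mean rank = (7 + 7 + 2 + 2) / 4 = 4.50

4.50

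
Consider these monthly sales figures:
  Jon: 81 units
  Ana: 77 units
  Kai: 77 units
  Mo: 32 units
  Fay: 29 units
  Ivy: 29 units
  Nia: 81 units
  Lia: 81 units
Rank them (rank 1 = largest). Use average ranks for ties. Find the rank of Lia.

2

Sorted (descending): 81, 81, 81, 77, 77, 32, 29, 29
The 3 values of 81 occupy positions 1–3 → average rank 2.
The 2 values of 77 occupy positions 4–5 → average rank (4+5)/2 = 4.5.
The 2 values of 29 occupy positions 7–8 → average rank (7+8)/2 = 7.5.
Lia has value 81 units → rank 2.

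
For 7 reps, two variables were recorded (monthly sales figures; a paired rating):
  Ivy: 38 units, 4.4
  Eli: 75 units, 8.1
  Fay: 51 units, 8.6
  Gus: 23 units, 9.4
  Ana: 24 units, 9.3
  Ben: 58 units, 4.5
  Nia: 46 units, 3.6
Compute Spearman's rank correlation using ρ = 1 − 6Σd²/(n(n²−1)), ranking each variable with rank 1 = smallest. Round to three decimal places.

Ranks of variable 1: 3, 7, 5, 1, 2, 6, 4
Ranks of variable 2: 2, 4, 5, 7, 6, 3, 1
d = r₁ − r₂: 1, 3, 0, -6, -4, 3, 3
d²: 1, 9, 0, 36, 16, 9, 9; Σd² = 80
ρ = 1 − 6·80/(7·48) = 1 − 480/336 = -0.429

-0.429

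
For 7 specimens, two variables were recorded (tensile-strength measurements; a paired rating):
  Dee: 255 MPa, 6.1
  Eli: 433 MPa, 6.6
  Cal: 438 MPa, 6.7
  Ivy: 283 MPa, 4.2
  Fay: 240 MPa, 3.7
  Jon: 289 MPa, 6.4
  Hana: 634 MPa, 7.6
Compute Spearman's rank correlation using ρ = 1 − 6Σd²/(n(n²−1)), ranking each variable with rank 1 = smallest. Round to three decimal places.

Ranks of variable 1: 2, 5, 6, 3, 1, 4, 7
Ranks of variable 2: 3, 5, 6, 2, 1, 4, 7
d = r₁ − r₂: -1, 0, 0, 1, 0, 0, 0
d²: 1, 0, 0, 1, 0, 0, 0; Σd² = 2
ρ = 1 − 6·2/(7·48) = 1 − 12/336 = 0.964

0.964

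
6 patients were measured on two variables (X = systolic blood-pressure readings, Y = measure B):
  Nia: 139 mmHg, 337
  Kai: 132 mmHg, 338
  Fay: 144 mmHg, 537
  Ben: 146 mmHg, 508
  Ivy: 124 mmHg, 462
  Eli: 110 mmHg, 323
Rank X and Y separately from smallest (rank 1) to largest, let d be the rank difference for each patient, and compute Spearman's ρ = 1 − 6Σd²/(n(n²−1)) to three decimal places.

0.714

Ranks of variable 1: 4, 3, 5, 6, 2, 1
Ranks of variable 2: 2, 3, 6, 5, 4, 1
d = r₁ − r₂: 2, 0, -1, 1, -2, 0
d²: 4, 0, 1, 1, 4, 0; Σd² = 10
ρ = 1 − 6·10/(6·35) = 1 − 60/210 = 0.714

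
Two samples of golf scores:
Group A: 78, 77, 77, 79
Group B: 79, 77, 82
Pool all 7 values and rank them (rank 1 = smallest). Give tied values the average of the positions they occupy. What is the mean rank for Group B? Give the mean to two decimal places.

Sorted (ascending): 77, 77, 77, 78, 79, 79, 82
The 3 values of 77 occupy positions 1–3 → average rank 2.
The 2 values of 79 occupy positions 5–6 → average rank (5+6)/2 = 5.5.
Group B values → pooled ranks: 79→5.5, 77→2, 82→7
Mean rank = (5.5 + 2 + 7) / 3 = 4.83

4.83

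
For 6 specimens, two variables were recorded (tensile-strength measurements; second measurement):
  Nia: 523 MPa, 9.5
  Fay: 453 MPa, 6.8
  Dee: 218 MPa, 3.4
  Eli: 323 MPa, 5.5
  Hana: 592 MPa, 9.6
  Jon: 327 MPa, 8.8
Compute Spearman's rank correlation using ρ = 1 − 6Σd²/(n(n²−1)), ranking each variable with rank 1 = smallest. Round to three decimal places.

0.943

Ranks of variable 1: 5, 4, 1, 2, 6, 3
Ranks of variable 2: 5, 3, 1, 2, 6, 4
d = r₁ − r₂: 0, 1, 0, 0, 0, -1
d²: 0, 1, 0, 0, 0, 1; Σd² = 2
ρ = 1 − 6·2/(6·35) = 1 − 12/210 = 0.943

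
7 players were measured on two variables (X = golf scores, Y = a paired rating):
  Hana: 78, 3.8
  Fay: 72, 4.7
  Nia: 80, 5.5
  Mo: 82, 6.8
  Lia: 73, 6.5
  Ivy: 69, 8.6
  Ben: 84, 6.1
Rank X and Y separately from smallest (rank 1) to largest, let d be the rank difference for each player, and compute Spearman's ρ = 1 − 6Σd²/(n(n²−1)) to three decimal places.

Ranks of variable 1: 4, 2, 5, 6, 3, 1, 7
Ranks of variable 2: 1, 2, 3, 6, 5, 7, 4
d = r₁ − r₂: 3, 0, 2, 0, -2, -6, 3
d²: 9, 0, 4, 0, 4, 36, 9; Σd² = 62
ρ = 1 − 6·62/(7·48) = 1 − 372/336 = -0.107

-0.107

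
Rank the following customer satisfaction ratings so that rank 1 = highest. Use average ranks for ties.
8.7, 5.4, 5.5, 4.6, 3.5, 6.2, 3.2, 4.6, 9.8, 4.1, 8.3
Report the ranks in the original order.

Sorted (descending): 9.8, 8.7, 8.3, 6.2, 5.5, 5.4, 4.6, 4.6, 4.1, 3.5, 3.2
The 2 values of 4.6 occupy positions 7–8 → average rank (7+8)/2 = 7.5.

2, 6, 5, 7.5, 10, 4, 11, 7.5, 1, 9, 3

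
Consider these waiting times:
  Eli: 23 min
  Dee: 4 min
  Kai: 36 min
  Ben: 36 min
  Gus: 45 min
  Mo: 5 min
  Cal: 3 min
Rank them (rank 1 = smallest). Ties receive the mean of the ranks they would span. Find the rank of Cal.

1

Sorted (ascending): 3, 4, 5, 23, 36, 36, 45
The 2 values of 36 occupy positions 5–6 → average rank (5+6)/2 = 5.5.
Cal has value 3 min → rank 1.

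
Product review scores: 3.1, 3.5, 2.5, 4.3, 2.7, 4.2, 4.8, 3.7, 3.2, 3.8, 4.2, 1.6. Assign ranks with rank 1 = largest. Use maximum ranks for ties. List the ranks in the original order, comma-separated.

Sorted (descending): 4.8, 4.3, 4.2, 4.2, 3.8, 3.7, 3.5, 3.2, 3.1, 2.7, 2.5, 1.6
The 2 values of 4.2 occupy positions 3–4 → each gets rank 4.

9, 7, 11, 2, 10, 4, 1, 6, 8, 5, 4, 12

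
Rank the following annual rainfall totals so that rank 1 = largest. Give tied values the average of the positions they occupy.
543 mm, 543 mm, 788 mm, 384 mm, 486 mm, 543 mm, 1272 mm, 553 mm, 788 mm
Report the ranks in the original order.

Sorted (descending): 1272, 788, 788, 553, 543, 543, 543, 486, 384
The 2 values of 788 occupy positions 2–3 → average rank (2+3)/2 = 2.5.
The 3 values of 543 occupy positions 5–7 → average rank 6.

6, 6, 2.5, 9, 8, 6, 1, 4, 2.5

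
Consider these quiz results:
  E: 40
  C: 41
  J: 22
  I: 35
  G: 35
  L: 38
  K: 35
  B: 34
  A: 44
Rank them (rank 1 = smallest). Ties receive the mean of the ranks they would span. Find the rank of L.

Sorted (ascending): 22, 34, 35, 35, 35, 38, 40, 41, 44
The 3 values of 35 occupy positions 3–5 → average rank 4.
L has value 38 → rank 6.

6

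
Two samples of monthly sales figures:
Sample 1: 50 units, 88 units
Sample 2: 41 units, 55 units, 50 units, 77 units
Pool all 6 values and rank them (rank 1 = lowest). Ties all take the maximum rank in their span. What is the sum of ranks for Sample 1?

Sorted (ascending): 41, 50, 50, 55, 77, 88
The 2 values of 50 occupy positions 2–3 → each gets rank 3.
Sample 1 values → pooled ranks: 50→3, 88→6
Rank sum = 3 + 6 = 9

9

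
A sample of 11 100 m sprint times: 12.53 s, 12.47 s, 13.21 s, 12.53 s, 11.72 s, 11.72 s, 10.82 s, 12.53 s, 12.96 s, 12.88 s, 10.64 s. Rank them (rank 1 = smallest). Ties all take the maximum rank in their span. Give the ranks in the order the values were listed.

Sorted (ascending): 10.64, 10.82, 11.72, 11.72, 12.47, 12.53, 12.53, 12.53, 12.88, 12.96, 13.21
The 2 values of 11.72 occupy positions 3–4 → each gets rank 4.
The 3 values of 12.53 occupy positions 6–8 → each gets rank 8.

8, 5, 11, 8, 4, 4, 2, 8, 10, 9, 1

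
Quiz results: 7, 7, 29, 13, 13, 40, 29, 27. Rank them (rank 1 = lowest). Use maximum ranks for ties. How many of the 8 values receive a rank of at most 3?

Sorted (ascending): 7, 7, 13, 13, 27, 29, 29, 40
The 2 values of 7 occupy positions 1–2 → each gets rank 2.
The 2 values of 13 occupy positions 3–4 → each gets rank 4.
The 2 values of 29 occupy positions 6–7 → each gets rank 7.
Ranks ≤ 3: {2, 2} → 2 values.

2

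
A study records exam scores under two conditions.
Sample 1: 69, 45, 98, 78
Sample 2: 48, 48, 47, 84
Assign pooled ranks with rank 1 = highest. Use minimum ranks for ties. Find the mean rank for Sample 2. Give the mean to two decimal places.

4.75

Sorted (descending): 98, 84, 78, 69, 48, 48, 47, 45
The 2 values of 48 occupy positions 5–6 → each gets rank 5.
Sample 2 values → pooled ranks: 48→5, 48→5, 47→7, 84→2
Mean rank = (5 + 5 + 7 + 2) / 4 = 4.75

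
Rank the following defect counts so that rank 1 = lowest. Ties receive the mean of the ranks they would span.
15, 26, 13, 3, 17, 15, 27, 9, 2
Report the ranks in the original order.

Sorted (ascending): 2, 3, 9, 13, 15, 15, 17, 26, 27
The 2 values of 15 occupy positions 5–6 → average rank (5+6)/2 = 5.5.

5.5, 8, 4, 2, 7, 5.5, 9, 3, 1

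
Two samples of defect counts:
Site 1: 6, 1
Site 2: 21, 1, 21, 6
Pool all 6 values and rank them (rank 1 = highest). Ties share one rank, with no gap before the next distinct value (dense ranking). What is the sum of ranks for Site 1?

5

Sorted (descending): 21, 21, 6, 6, 1, 1
The 2 values of 21 share dense rank 1.
The 2 values of 6 share dense rank 2.
The 2 values of 1 share dense rank 3.
Site 1 values → pooled ranks: 6→2, 1→3
Rank sum = 2 + 3 = 5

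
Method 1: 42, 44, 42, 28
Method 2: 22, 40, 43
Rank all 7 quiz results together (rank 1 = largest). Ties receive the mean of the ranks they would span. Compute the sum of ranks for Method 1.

14

Sorted (descending): 44, 43, 42, 42, 40, 28, 22
The 2 values of 42 occupy positions 3–4 → average rank (3+4)/2 = 3.5.
Method 1 values → pooled ranks: 42→3.5, 44→1, 42→3.5, 28→6
Rank sum = 3.5 + 1 + 3.5 + 6 = 14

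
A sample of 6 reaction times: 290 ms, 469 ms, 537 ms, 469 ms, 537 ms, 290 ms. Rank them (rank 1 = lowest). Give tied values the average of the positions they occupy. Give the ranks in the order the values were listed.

1.5, 3.5, 5.5, 3.5, 5.5, 1.5

Sorted (ascending): 290, 290, 469, 469, 537, 537
The 2 values of 290 occupy positions 1–2 → average rank (1+2)/2 = 1.5.
The 2 values of 469 occupy positions 3–4 → average rank (3+4)/2 = 3.5.
The 2 values of 537 occupy positions 5–6 → average rank (5+6)/2 = 5.5.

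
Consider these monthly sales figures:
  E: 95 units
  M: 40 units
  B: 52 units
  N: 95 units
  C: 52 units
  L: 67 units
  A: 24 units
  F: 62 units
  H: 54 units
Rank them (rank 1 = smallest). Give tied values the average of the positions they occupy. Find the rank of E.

Sorted (ascending): 24, 40, 52, 52, 54, 62, 67, 95, 95
The 2 values of 52 occupy positions 3–4 → average rank (3+4)/2 = 3.5.
The 2 values of 95 occupy positions 8–9 → average rank (8+9)/2 = 8.5.
E has value 95 units → rank 8.5.

8.5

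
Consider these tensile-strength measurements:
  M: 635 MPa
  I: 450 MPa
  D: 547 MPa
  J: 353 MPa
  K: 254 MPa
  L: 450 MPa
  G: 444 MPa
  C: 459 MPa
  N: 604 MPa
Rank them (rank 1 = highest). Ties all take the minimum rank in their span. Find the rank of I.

Sorted (descending): 635, 604, 547, 459, 450, 450, 444, 353, 254
The 2 values of 450 occupy positions 5–6 → each gets rank 5.
I has value 450 MPa → rank 5.

5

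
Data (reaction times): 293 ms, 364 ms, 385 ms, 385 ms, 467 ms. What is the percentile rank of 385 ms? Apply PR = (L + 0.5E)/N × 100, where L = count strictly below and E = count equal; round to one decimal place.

60.0

N = 5.
Strictly below 385: 2. Equal to 385: 2.
PR = (2 + 0.5·2)/5 × 100 = 60.0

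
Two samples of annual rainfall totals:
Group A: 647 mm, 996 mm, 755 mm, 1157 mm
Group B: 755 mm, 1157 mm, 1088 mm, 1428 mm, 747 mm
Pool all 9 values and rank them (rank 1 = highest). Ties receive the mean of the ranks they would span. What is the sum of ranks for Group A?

Sorted (descending): 1428, 1157, 1157, 1088, 996, 755, 755, 747, 647
The 2 values of 1157 occupy positions 2–3 → average rank (2+3)/2 = 2.5.
The 2 values of 755 occupy positions 6–7 → average rank (6+7)/2 = 6.5.
Group A values → pooled ranks: 647→9, 996→5, 755→6.5, 1157→2.5
Rank sum = 9 + 5 + 6.5 + 2.5 = 23

23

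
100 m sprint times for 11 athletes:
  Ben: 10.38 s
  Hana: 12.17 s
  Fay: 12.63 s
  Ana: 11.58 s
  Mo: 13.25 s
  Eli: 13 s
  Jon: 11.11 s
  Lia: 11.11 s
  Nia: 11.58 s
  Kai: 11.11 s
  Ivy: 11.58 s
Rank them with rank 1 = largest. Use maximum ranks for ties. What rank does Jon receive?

10

Sorted (descending): 13.25, 13, 12.63, 12.17, 11.58, 11.58, 11.58, 11.11, 11.11, 11.11, 10.38
The 3 values of 11.58 occupy positions 5–7 → each gets rank 7.
The 3 values of 11.11 occupy positions 8–10 → each gets rank 10.
Jon has value 11.11 s → rank 10.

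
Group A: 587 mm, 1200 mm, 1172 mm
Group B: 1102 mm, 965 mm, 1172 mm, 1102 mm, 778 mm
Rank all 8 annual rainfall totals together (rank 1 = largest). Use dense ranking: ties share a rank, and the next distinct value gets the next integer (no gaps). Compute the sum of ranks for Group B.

17

Sorted (descending): 1200, 1172, 1172, 1102, 1102, 965, 778, 587
The 2 values of 1172 share dense rank 2.
The 2 values of 1102 share dense rank 3.
Remaining distinct values take the next consecutive integers.
Group B values → pooled ranks: 1102→3, 965→4, 1172→2, 1102→3, 778→5
Rank sum = 3 + 4 + 2 + 3 + 5 = 17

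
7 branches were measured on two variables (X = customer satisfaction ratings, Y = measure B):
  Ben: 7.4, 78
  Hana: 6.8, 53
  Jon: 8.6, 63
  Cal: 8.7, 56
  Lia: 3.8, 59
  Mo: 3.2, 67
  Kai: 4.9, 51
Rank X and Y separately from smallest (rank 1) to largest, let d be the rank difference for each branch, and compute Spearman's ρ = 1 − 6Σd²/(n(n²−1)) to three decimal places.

Ranks of variable 1: 5, 4, 6, 7, 2, 1, 3
Ranks of variable 2: 7, 2, 5, 3, 4, 6, 1
d = r₁ − r₂: -2, 2, 1, 4, -2, -5, 2
d²: 4, 4, 1, 16, 4, 25, 4; Σd² = 58
ρ = 1 − 6·58/(7·48) = 1 − 348/336 = -0.036

-0.036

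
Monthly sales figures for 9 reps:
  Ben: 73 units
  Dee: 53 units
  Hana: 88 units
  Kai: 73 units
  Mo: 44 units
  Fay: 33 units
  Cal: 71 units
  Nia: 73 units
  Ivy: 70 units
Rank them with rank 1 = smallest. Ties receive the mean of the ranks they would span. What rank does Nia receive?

Sorted (ascending): 33, 44, 53, 70, 71, 73, 73, 73, 88
The 3 values of 73 occupy positions 6–8 → average rank 7.
Nia has value 73 units → rank 7.

7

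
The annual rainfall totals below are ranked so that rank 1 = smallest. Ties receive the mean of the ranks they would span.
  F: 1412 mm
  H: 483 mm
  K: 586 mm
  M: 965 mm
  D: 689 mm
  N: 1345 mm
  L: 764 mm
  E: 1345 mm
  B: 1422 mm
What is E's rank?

6.5

Sorted (ascending): 483, 586, 689, 764, 965, 1345, 1345, 1412, 1422
The 2 values of 1345 occupy positions 6–7 → average rank (6+7)/2 = 6.5.
E has value 1345 mm → rank 6.5.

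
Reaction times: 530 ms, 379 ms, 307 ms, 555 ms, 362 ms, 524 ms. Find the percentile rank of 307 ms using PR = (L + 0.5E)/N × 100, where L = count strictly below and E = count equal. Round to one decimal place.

8.3

N = 6.
Strictly below 307: 0. Equal to 307: 1.
PR = (0 + 0.5·1)/6 × 100 = 8.3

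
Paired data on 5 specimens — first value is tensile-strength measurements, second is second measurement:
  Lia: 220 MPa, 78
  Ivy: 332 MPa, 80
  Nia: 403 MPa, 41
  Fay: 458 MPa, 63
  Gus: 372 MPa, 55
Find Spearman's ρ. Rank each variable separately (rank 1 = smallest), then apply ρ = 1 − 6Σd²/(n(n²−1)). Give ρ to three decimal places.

-0.600

Ranks of variable 1: 1, 2, 4, 5, 3
Ranks of variable 2: 4, 5, 1, 3, 2
d = r₁ − r₂: -3, -3, 3, 2, 1
d²: 9, 9, 9, 4, 1; Σd² = 32
ρ = 1 − 6·32/(5·24) = 1 − 192/120 = -0.600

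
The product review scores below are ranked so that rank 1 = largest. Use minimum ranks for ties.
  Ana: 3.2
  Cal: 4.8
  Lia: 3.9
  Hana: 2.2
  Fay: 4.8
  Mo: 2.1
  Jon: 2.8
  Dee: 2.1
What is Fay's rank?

Sorted (descending): 4.8, 4.8, 3.9, 3.2, 2.8, 2.2, 2.1, 2.1
The 2 values of 4.8 occupy positions 1–2 → each gets rank 1.
The 2 values of 2.1 occupy positions 7–8 → each gets rank 7.
Fay has value 4.8 → rank 1.

1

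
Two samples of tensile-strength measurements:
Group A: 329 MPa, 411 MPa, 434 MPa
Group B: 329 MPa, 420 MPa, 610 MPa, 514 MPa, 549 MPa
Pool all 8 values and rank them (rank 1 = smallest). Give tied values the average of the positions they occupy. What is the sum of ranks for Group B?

26.5

Sorted (ascending): 329, 329, 411, 420, 434, 514, 549, 610
The 2 values of 329 occupy positions 1–2 → average rank (1+2)/2 = 1.5.
Group B values → pooled ranks: 329→1.5, 420→4, 610→8, 514→6, 549→7
Rank sum = 1.5 + 4 + 8 + 6 + 7 = 26.5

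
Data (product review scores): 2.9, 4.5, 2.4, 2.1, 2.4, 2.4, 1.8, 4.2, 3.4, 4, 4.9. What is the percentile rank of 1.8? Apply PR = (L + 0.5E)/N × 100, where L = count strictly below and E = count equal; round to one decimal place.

4.5

N = 11.
Strictly below 1.8: 0. Equal to 1.8: 1.
PR = (0 + 0.5·1)/11 × 100 = 4.5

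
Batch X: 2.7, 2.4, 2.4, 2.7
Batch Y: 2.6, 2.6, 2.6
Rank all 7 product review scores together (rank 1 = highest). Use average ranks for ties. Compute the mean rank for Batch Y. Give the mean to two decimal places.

Sorted (descending): 2.7, 2.7, 2.6, 2.6, 2.6, 2.4, 2.4
The 2 values of 2.7 occupy positions 1–2 → average rank (1+2)/2 = 1.5.
The 3 values of 2.6 occupy positions 3–5 → average rank 4.
The 2 values of 2.4 occupy positions 6–7 → average rank (6+7)/2 = 6.5.
Batch Y values → pooled ranks: 2.6→4, 2.6→4, 2.6→4
Mean rank = (4 + 4 + 4) / 3 = 4.00

4.00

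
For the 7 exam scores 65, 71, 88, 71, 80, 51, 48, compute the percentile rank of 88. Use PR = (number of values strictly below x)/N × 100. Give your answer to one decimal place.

85.7

N = 7.
Strictly below 88: 6. Equal to 88: 1.
PR = 6/7 × 100 = 85.7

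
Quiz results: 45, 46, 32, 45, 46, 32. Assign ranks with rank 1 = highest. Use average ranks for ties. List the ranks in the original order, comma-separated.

Sorted (descending): 46, 46, 45, 45, 32, 32
The 2 values of 46 occupy positions 1–2 → average rank (1+2)/2 = 1.5.
The 2 values of 45 occupy positions 3–4 → average rank (3+4)/2 = 3.5.
The 2 values of 32 occupy positions 5–6 → average rank (5+6)/2 = 5.5.

3.5, 1.5, 5.5, 3.5, 1.5, 5.5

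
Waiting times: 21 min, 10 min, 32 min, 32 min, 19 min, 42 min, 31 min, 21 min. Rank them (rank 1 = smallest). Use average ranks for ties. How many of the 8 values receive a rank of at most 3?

Sorted (ascending): 10, 19, 21, 21, 31, 32, 32, 42
The 2 values of 21 occupy positions 3–4 → average rank (3+4)/2 = 3.5.
The 2 values of 32 occupy positions 6–7 → average rank (6+7)/2 = 6.5.
Ranks ≤ 3: {1, 2} → 2 values.

2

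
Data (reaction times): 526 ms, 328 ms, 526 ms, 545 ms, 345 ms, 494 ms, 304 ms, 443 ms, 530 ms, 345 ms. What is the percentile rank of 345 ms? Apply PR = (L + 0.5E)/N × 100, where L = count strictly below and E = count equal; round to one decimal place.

N = 10.
Strictly below 345: 2. Equal to 345: 2.
PR = (2 + 0.5·2)/10 × 100 = 30.0

30.0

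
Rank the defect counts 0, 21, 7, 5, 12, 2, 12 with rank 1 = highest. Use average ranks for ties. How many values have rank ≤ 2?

1

Sorted (descending): 21, 12, 12, 7, 5, 2, 0
The 2 values of 12 occupy positions 2–3 → average rank (2+3)/2 = 2.5.
Ranks ≤ 2: {1} → 1 value.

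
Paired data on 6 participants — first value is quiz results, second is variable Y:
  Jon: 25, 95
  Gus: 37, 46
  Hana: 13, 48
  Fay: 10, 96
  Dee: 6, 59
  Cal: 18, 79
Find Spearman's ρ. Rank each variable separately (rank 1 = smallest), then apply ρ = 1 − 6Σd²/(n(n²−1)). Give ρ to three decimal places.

-0.314

Ranks of variable 1: 5, 6, 3, 2, 1, 4
Ranks of variable 2: 5, 1, 2, 6, 3, 4
d = r₁ − r₂: 0, 5, 1, -4, -2, 0
d²: 0, 25, 1, 16, 4, 0; Σd² = 46
ρ = 1 − 6·46/(6·35) = 1 − 276/210 = -0.314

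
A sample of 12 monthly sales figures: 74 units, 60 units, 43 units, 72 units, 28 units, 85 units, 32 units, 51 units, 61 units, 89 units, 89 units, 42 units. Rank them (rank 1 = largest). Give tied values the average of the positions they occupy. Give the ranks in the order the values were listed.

Sorted (descending): 89, 89, 85, 74, 72, 61, 60, 51, 43, 42, 32, 28
The 2 values of 89 occupy positions 1–2 → average rank (1+2)/2 = 1.5.

4, 7, 9, 5, 12, 3, 11, 8, 6, 1.5, 1.5, 10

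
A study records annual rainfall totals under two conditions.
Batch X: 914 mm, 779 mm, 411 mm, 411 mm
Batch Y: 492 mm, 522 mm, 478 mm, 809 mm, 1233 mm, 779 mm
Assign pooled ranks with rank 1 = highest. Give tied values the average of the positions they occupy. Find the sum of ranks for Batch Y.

29.5

Sorted (descending): 1233, 914, 809, 779, 779, 522, 492, 478, 411, 411
The 2 values of 779 occupy positions 4–5 → average rank (4+5)/2 = 4.5.
The 2 values of 411 occupy positions 9–10 → average rank (9+10)/2 = 9.5.
Batch Y values → pooled ranks: 492→7, 522→6, 478→8, 809→3, 1233→1, 779→4.5
Rank sum = 7 + 6 + 8 + 3 + 1 + 4.5 = 29.5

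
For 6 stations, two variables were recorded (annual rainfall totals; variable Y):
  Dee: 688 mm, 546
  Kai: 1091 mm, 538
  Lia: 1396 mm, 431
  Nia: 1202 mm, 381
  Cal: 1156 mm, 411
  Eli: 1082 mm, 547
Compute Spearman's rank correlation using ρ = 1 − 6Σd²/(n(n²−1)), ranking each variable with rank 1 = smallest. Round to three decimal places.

-0.771

Ranks of variable 1: 1, 3, 6, 5, 4, 2
Ranks of variable 2: 5, 4, 3, 1, 2, 6
d = r₁ − r₂: -4, -1, 3, 4, 2, -4
d²: 16, 1, 9, 16, 4, 16; Σd² = 62
ρ = 1 − 6·62/(6·35) = 1 − 372/210 = -0.771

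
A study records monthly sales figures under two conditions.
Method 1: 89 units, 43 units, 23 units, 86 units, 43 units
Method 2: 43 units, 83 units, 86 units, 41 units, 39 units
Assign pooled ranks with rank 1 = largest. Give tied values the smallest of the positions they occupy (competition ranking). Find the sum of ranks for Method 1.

Sorted (descending): 89, 86, 86, 83, 43, 43, 43, 41, 39, 23
The 2 values of 86 occupy positions 2–3 → each gets rank 2.
The 3 values of 43 occupy positions 5–7 → each gets rank 5.
Method 1 values → pooled ranks: 89→1, 43→5, 23→10, 86→2, 43→5
Rank sum = 1 + 5 + 10 + 2 + 5 = 23

23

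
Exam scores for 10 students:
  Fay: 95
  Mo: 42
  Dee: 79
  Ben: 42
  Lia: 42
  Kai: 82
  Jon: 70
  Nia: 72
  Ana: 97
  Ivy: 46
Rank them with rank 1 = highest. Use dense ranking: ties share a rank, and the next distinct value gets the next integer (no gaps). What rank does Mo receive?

Sorted (descending): 97, 95, 82, 79, 72, 70, 46, 42, 42, 42
The 3 values of 42 share dense rank 8.
Remaining distinct values take the next consecutive integers.
Mo has value 42 → rank 8.

8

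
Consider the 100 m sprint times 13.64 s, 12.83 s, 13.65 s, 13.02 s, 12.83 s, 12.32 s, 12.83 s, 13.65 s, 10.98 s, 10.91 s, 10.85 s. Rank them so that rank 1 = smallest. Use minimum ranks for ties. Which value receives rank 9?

Sorted (ascending): 10.85, 10.91, 10.98, 12.32, 12.83, 12.83, 12.83, 13.02, 13.64, 13.65, 13.65
The 3 values of 12.83 occupy positions 5–7 → each gets rank 5.
The 2 values of 13.65 occupy positions 10–11 → each gets rank 10.
Rank 9 → value 13.64.

13.64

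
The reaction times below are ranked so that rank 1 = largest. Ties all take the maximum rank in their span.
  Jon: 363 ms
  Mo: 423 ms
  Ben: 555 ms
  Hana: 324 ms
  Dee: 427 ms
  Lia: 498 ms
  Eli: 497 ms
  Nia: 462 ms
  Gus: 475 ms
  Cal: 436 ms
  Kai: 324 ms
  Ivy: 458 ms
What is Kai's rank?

Sorted (descending): 555, 498, 497, 475, 462, 458, 436, 427, 423, 363, 324, 324
The 2 values of 324 occupy positions 11–12 → each gets rank 12.
Kai has value 324 ms → rank 12.

12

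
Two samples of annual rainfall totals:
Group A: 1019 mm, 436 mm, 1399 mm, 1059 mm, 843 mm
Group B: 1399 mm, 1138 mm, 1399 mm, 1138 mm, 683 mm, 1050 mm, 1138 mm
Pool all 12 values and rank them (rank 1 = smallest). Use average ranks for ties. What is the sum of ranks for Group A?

25

Sorted (ascending): 436, 683, 843, 1019, 1050, 1059, 1138, 1138, 1138, 1399, 1399, 1399
The 3 values of 1138 occupy positions 7–9 → average rank 8.
The 3 values of 1399 occupy positions 10–12 → average rank 11.
Group A values → pooled ranks: 1019→4, 436→1, 1399→11, 1059→6, 843→3
Rank sum = 4 + 1 + 11 + 6 + 3 = 25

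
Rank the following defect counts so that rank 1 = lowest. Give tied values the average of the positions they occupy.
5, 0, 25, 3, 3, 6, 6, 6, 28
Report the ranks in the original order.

Sorted (ascending): 0, 3, 3, 5, 6, 6, 6, 25, 28
The 2 values of 3 occupy positions 2–3 → average rank (2+3)/2 = 2.5.
The 3 values of 6 occupy positions 5–7 → average rank 6.

4, 1, 8, 2.5, 2.5, 6, 6, 6, 9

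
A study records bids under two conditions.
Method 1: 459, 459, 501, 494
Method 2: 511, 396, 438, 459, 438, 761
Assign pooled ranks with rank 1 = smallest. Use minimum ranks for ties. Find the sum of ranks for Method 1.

23

Sorted (ascending): 396, 438, 438, 459, 459, 459, 494, 501, 511, 761
The 2 values of 438 occupy positions 2–3 → each gets rank 2.
The 3 values of 459 occupy positions 4–6 → each gets rank 4.
Method 1 values → pooled ranks: 459→4, 459→4, 501→8, 494→7
Rank sum = 4 + 4 + 8 + 7 = 23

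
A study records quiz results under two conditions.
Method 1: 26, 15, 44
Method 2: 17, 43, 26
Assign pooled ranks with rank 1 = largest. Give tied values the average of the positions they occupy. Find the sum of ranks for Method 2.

10.5

Sorted (descending): 44, 43, 26, 26, 17, 15
The 2 values of 26 occupy positions 3–4 → average rank (3+4)/2 = 3.5.
Method 2 values → pooled ranks: 17→5, 43→2, 26→3.5
Rank sum = 5 + 2 + 3.5 = 10.5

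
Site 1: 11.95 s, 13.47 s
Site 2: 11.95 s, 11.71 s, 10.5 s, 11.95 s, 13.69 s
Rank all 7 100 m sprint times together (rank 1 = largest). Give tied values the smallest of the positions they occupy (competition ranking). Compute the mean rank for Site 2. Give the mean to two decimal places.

Sorted (descending): 13.69, 13.47, 11.95, 11.95, 11.95, 11.71, 10.5
The 3 values of 11.95 occupy positions 3–5 → each gets rank 3.
Site 2 values → pooled ranks: 11.95→3, 11.71→6, 10.5→7, 11.95→3, 13.69→1
Mean rank = (3 + 6 + 7 + 3 + 1) / 5 = 4.00

4.00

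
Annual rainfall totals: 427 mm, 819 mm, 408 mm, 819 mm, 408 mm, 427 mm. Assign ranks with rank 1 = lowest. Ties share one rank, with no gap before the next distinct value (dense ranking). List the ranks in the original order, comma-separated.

2, 3, 1, 3, 1, 2

Sorted (ascending): 408, 408, 427, 427, 819, 819
The 2 values of 408 share dense rank 1.
The 2 values of 427 share dense rank 2.
The 2 values of 819 share dense rank 3.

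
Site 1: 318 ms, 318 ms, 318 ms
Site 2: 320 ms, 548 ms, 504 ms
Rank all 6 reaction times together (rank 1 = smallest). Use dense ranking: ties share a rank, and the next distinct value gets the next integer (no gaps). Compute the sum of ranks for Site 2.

Sorted (ascending): 318, 318, 318, 320, 504, 548
The 3 values of 318 share dense rank 1.
Remaining distinct values take the next consecutive integers.
Site 2 values → pooled ranks: 320→2, 548→4, 504→3
Rank sum = 2 + 4 + 3 = 9

9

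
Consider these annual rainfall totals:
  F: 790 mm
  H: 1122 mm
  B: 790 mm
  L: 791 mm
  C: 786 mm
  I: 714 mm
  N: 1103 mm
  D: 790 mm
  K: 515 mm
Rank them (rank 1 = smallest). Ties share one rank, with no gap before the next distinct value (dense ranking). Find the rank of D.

4

Sorted (ascending): 515, 714, 786, 790, 790, 790, 791, 1103, 1122
The 3 values of 790 share dense rank 4.
Remaining distinct values take the next consecutive integers.
D has value 790 mm → rank 4.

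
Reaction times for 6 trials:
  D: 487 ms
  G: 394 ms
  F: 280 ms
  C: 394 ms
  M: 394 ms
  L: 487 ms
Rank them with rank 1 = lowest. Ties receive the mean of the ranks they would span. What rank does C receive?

Sorted (ascending): 280, 394, 394, 394, 487, 487
The 3 values of 394 occupy positions 2–4 → average rank 3.
The 2 values of 487 occupy positions 5–6 → average rank (5+6)/2 = 5.5.
C has value 394 ms → rank 3.

3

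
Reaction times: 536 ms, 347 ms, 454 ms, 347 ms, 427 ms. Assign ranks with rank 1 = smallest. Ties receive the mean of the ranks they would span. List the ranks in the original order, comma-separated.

5, 1.5, 4, 1.5, 3

Sorted (ascending): 347, 347, 427, 454, 536
The 2 values of 347 occupy positions 1–2 → average rank (1+2)/2 = 1.5.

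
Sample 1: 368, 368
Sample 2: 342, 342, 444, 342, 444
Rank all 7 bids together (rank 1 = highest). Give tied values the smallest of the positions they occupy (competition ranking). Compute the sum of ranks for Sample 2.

Sorted (descending): 444, 444, 368, 368, 342, 342, 342
The 2 values of 444 occupy positions 1–2 → each gets rank 1.
The 2 values of 368 occupy positions 3–4 → each gets rank 3.
The 3 values of 342 occupy positions 5–7 → each gets rank 5.
Sample 2 values → pooled ranks: 342→5, 342→5, 444→1, 342→5, 444→1
Rank sum = 5 + 5 + 1 + 5 + 1 = 17

17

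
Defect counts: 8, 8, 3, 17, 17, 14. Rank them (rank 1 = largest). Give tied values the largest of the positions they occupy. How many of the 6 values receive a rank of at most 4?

3

Sorted (descending): 17, 17, 14, 8, 8, 3
The 2 values of 17 occupy positions 1–2 → each gets rank 2.
The 2 values of 8 occupy positions 4–5 → each gets rank 5.
Ranks ≤ 4: {2, 2, 3} → 3 values.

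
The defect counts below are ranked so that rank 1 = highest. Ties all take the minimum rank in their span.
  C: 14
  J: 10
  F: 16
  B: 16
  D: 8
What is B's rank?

1

Sorted (descending): 16, 16, 14, 10, 8
The 2 values of 16 occupy positions 1–2 → each gets rank 1.
B has value 16 → rank 1.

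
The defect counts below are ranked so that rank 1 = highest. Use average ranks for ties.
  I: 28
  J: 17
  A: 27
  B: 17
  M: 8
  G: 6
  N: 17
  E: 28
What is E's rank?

1.5

Sorted (descending): 28, 28, 27, 17, 17, 17, 8, 6
The 2 values of 28 occupy positions 1–2 → average rank (1+2)/2 = 1.5.
The 3 values of 17 occupy positions 4–6 → average rank 5.
E has value 28 → rank 1.5.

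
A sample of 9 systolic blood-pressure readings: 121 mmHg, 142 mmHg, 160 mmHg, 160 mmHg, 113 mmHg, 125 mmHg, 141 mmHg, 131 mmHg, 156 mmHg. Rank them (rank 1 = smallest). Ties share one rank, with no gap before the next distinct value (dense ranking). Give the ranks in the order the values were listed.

Sorted (ascending): 113, 121, 125, 131, 141, 142, 156, 160, 160
The 2 values of 160 share dense rank 8.
Remaining distinct values take the next consecutive integers.

2, 6, 8, 8, 1, 3, 5, 4, 7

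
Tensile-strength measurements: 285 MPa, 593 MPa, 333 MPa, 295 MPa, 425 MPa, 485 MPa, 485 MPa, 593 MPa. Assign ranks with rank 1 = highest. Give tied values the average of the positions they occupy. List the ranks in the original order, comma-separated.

8, 1.5, 6, 7, 5, 3.5, 3.5, 1.5

Sorted (descending): 593, 593, 485, 485, 425, 333, 295, 285
The 2 values of 593 occupy positions 1–2 → average rank (1+2)/2 = 1.5.
The 2 values of 485 occupy positions 3–4 → average rank (3+4)/2 = 3.5.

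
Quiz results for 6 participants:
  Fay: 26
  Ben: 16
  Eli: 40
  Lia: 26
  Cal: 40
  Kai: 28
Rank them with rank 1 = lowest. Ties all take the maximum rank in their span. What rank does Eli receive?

6

Sorted (ascending): 16, 26, 26, 28, 40, 40
The 2 values of 26 occupy positions 2–3 → each gets rank 3.
The 2 values of 40 occupy positions 5–6 → each gets rank 6.
Eli has value 40 → rank 6.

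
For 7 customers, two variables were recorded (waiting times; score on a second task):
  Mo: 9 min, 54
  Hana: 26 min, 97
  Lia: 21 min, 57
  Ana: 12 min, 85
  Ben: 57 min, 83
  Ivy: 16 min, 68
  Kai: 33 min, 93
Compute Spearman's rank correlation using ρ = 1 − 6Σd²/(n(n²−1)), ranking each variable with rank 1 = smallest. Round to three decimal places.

0.536

Ranks of variable 1: 1, 5, 4, 2, 7, 3, 6
Ranks of variable 2: 1, 7, 2, 5, 4, 3, 6
d = r₁ − r₂: 0, -2, 2, -3, 3, 0, 0
d²: 0, 4, 4, 9, 9, 0, 0; Σd² = 26
ρ = 1 − 6·26/(7·48) = 1 − 156/336 = 0.536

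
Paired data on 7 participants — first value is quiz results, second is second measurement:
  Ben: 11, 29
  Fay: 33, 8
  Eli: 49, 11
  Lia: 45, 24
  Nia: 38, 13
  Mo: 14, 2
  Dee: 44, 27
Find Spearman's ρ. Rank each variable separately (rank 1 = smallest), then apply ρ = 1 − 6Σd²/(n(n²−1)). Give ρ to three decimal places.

Ranks of variable 1: 1, 3, 7, 6, 4, 2, 5
Ranks of variable 2: 7, 2, 3, 5, 4, 1, 6
d = r₁ − r₂: -6, 1, 4, 1, 0, 1, -1
d²: 36, 1, 16, 1, 0, 1, 1; Σd² = 56
ρ = 1 − 6·56/(7·48) = 1 − 336/336 = 0.000

0.000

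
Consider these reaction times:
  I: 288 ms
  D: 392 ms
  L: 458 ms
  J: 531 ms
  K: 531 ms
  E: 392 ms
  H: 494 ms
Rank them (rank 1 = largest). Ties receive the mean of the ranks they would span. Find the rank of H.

Sorted (descending): 531, 531, 494, 458, 392, 392, 288
The 2 values of 531 occupy positions 1–2 → average rank (1+2)/2 = 1.5.
The 2 values of 392 occupy positions 5–6 → average rank (5+6)/2 = 5.5.
H has value 494 ms → rank 3.

3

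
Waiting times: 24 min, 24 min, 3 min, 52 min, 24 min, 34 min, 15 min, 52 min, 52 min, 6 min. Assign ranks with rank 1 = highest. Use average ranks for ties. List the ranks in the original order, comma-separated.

6, 6, 10, 2, 6, 4, 8, 2, 2, 9

Sorted (descending): 52, 52, 52, 34, 24, 24, 24, 15, 6, 3
The 3 values of 52 occupy positions 1–3 → average rank 2.
The 3 values of 24 occupy positions 5–7 → average rank 6.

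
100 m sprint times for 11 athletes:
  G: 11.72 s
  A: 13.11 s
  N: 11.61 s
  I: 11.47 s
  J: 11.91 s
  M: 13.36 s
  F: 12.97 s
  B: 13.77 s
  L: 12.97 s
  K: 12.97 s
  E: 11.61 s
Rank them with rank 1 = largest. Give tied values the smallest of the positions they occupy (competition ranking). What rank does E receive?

9

Sorted (descending): 13.77, 13.36, 13.11, 12.97, 12.97, 12.97, 11.91, 11.72, 11.61, 11.61, 11.47
The 3 values of 12.97 occupy positions 4–6 → each gets rank 4.
The 2 values of 11.61 occupy positions 9–10 → each gets rank 9.
E has value 11.61 s → rank 9.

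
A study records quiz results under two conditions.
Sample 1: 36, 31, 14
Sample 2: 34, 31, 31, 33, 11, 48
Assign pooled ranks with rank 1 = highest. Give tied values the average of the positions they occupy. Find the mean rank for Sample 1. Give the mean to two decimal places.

Sorted (descending): 48, 36, 34, 33, 31, 31, 31, 14, 11
The 3 values of 31 occupy positions 5–7 → average rank 6.
Sample 1 values → pooled ranks: 36→2, 31→6, 14→8
Mean rank = (2 + 6 + 8) / 3 = 5.33

5.33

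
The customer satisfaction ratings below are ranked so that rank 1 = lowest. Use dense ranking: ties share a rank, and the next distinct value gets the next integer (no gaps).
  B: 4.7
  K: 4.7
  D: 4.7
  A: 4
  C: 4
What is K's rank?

2

Sorted (ascending): 4, 4, 4.7, 4.7, 4.7
The 2 values of 4 share dense rank 1.
The 3 values of 4.7 share dense rank 2.
K has value 4.7 → rank 2.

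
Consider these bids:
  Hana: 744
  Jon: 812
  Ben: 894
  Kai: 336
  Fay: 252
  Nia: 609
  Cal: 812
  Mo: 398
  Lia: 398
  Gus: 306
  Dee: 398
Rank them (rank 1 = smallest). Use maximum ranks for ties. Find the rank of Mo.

6

Sorted (ascending): 252, 306, 336, 398, 398, 398, 609, 744, 812, 812, 894
The 3 values of 398 occupy positions 4–6 → each gets rank 6.
The 2 values of 812 occupy positions 9–10 → each gets rank 10.
Mo has value 398 → rank 6.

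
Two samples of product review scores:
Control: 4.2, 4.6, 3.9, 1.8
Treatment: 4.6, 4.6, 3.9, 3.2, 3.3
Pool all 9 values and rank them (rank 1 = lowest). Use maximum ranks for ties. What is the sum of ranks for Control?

Sorted (ascending): 1.8, 3.2, 3.3, 3.9, 3.9, 4.2, 4.6, 4.6, 4.6
The 2 values of 3.9 occupy positions 4–5 → each gets rank 5.
The 3 values of 4.6 occupy positions 7–9 → each gets rank 9.
Control values → pooled ranks: 4.2→6, 4.6→9, 3.9→5, 1.8→1
Rank sum = 6 + 9 + 5 + 1 = 21

21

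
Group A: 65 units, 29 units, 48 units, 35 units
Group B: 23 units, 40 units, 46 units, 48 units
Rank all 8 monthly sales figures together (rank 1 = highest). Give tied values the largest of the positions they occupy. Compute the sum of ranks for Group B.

20

Sorted (descending): 65, 48, 48, 46, 40, 35, 29, 23
The 2 values of 48 occupy positions 2–3 → each gets rank 3.
Group B values → pooled ranks: 23→8, 40→5, 46→4, 48→3
Rank sum = 8 + 5 + 4 + 3 = 20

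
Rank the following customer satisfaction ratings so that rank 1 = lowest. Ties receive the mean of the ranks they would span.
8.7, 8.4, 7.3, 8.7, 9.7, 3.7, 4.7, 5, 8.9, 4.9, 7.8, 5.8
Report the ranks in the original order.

9.5, 8, 6, 9.5, 12, 1, 2, 4, 11, 3, 7, 5

Sorted (ascending): 3.7, 4.7, 4.9, 5, 5.8, 7.3, 7.8, 8.4, 8.7, 8.7, 8.9, 9.7
The 2 values of 8.7 occupy positions 9–10 → average rank (9+10)/2 = 9.5.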